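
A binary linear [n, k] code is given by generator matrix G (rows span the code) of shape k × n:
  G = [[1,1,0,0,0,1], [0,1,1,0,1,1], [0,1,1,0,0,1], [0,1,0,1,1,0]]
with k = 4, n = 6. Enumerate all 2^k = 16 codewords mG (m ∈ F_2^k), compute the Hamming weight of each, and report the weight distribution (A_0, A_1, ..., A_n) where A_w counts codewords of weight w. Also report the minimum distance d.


Weight distribution: A_0 = 1, A_1 = 1, A_2 = 2, A_3 = 6, A_4 = 5, A_5 = 1. Minimum distance d = 1.

Enumerate all 2^4 = 16 messages m ∈ F_2^4.
For each, compute codeword c = mG in F_2^6, then tally its weight.
  m = 0000 → c = 000000, weight = 0.
  m = 1000 → c = 110001, weight = 3.
  m = 0100 → c = 011011, weight = 4.
  m = 1100 → c = 101010, weight = 3.
  m = 0010 → c = 011001, weight = 3.
  m = 1010 → c = 101000, weight = 2.
  m = 0110 → c = 000010, weight = 1.
  m = 1110 → c = 110011, weight = 4.
  m = 0001 → c = 010110, weight = 3.
  m = 1001 → c = 100111, weight = 4.
  m = 0101 → c = 001101, weight = 3.
  m = 1101 → c = 111100, weight = 4.
  m = 0011 → c = 001111, weight = 4.
  m = 1011 → c = 111110, weight = 5.
  m = 0111 → c = 010100, weight = 2.
  m = 1111 → c = 100101, weight = 3.
Tally weights:
  weight 0: 1 codewords.
  weight 1: 1 codewords.
  weight 2: 2 codewords.
  weight 3: 6 codewords.
  weight 4: 5 codewords.
  weight 5: 1 codewords.
Minimum distance d = smallest w > 0 with A_w > 0 = 1.
Sanity: Σ A_w = 16 = 2^4 = 16 ✓.


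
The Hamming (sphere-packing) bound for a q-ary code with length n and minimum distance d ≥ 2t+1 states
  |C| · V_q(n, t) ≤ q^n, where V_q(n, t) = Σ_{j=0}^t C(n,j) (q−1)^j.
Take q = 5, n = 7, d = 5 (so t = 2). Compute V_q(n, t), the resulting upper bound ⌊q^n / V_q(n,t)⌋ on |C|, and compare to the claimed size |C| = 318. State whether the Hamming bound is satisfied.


V_q(n, t) = 365, q^n = 78125, Hamming bound = 214, |C| = 318 > bound (violated).

Step 1: Compute V_q(n, t) = Σ_{j=0}^2 C(n, j) (q−1)^j.
  j = 0: C(7,0)·(4)^0 = 1·1 = 1.
  j = 1: C(7,1)·(4)^1 = 7·4 = 28.
  j = 2: C(7,2)·(4)^2 = 21·16 = 336.
  V_q(n, t) = 1 + 28 + 336 = 365.
Step 2: q^n = 5^7 = 78125.
Step 3: Hamming bound ⌊q^n / V_q(n,t)⌋ = ⌊78125/365⌋ = 214.
Step 4: Compare |C| = 318 to 214: violated.
The claimed |C| lies above the Hamming bound, so no 5-ary code of length 7 with d ≥ 5 can have 318 codewords.


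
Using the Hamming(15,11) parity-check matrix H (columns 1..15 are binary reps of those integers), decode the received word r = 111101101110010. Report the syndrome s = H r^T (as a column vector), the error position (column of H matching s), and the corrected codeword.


s = (0, 0, 1, 1)^T, error position = 3, corrected codeword c = 110101101110010

Compute s = H r^T mod 2 one row at a time:
  s_1 = 0 + 1 + 1 + 1 + 0 + 0 + 1 + 0 = 4 ≡ 0 (mod 2).
  s_2 = 1 + 0 + 1 + 1 + 0 + 0 + 1 + 0 = 4 ≡ 0 (mod 2).
  s_3 = 1 + 1 + 1 + 1 + 1 + 1 + 1 + 0 = 7 ≡ 1 (mod 2).
  s_4 = 1 + 1 + 0 + 1 + 1 + 1 + 0 + 0 = 5 ≡ 1 (mod 2).
s = (0, 0, 1, 1)^T — this equals column 3 of H (binary 0011), so error is at position 3.
Correct: flip bit 3 of r = 111101101110010 to get c = 110101101110010.


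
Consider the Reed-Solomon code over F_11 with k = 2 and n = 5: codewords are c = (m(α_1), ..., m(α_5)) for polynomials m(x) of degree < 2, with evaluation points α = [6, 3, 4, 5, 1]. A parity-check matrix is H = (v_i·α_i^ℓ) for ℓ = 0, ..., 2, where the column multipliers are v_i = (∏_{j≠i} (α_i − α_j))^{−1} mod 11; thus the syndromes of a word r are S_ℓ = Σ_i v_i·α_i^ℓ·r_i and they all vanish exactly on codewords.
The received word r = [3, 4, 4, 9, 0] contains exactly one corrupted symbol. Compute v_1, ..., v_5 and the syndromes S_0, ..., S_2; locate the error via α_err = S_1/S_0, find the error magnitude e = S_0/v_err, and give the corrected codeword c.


S = (6, 7, 10), error at position 2, error magnitude e = 5, c = [3, 10, 4, 9, 0].

Step 1: column multipliers v_i = (∏_{j≠i}(α_i − α_j))^{−1} mod 11.
  i = 1 (α = 6): (6−3)(6−4)(6−5)(6−1) = 3·2·1·5 = 30 ≡ 8, so v_1 = 8^{−1} = 7 (mod 11).
  i = 2 (α = 3): (3−6)(3−4)(3−5)(3−1) = (−3)·(−1)·(−2)·2 = −12 ≡ 10, so v_2 = 10^{−1} = 10 (mod 11).
  i = 3 (α = 4): (4−6)(4−3)(4−5)(4−1) = (−2)·1·(−1)·3 = 6 ≡ 6, so v_3 = 6^{−1} = 2 (mod 11).
  i = 4 (α = 5): (5−6)(5−3)(5−4)(5−1) = (−1)·2·1·4 = −8 ≡ 3, so v_4 = 3^{−1} = 4 (mod 11).
  i = 5 (α = 1): (1−6)(1−3)(1−4)(1−5) = (−5)·(−2)·(−3)·(−4) = 120 ≡ 10, so v_5 = 10^{−1} = 10 (mod 11).
  v = [7, 10, 2, 4, 10].
Step 2: syndromes of r = [3, 4, 4, 9, 0] (all sums mod 11).
  S_0 = Σ v_i r_i = 7·3 + 10·4 + 2·4 + 4·9 + 10·0 = 105 ≡ 6.
  S_1 = Σ v_i α_i r_i = 7·6·3 + 10·3·4 + 2·4·4 + 4·5·9 + 10·1·0 = 458 ≡ 7.
  α_i^2 mod 11 = [3, 9, 5, 3, 1].
  S_2 = Σ v_i α_i^2 r_i = 7·3·3 + 10·9·4 + 2·5·4 + 4·3·9 + 10·1·0 = 571 ≡ 10.
  S = (6, 7, 10) ≠ 0, so r is not a codeword (an error is present).
Step 3: locate the error. For a single error e at position i, S_ℓ = v_i·e·α_i^ℓ, so α_err = S_1/S_0.
  S_0^{−1} = 6^{−1} = 2 (mod 11), so α_err = 7·2 = 14 ≡ 3 = α_2. Error position i = 2.
  Consistency check: S_2/S_1 = 10·8 = 80 ≡ 3 = α_err ✓ (single-error assumption holds).
Step 4: error magnitude e = S_0/v_2 = S_0·∏_{j≠2}(α_2 − α_j) = 6·10 = 60 ≡ 5 (mod 11).
Step 5: correct position 2: c_2 = r_2 − e = 4 − 5 ≡ 10 (mod 11). Hence c = [3, 10, 4, 9, 0].
  Check: interpolating c through the α_i gives m(x) = 6 + 5·x (degree < 2) with m(α_i) = c_i for every i, so c is indeed a codeword.


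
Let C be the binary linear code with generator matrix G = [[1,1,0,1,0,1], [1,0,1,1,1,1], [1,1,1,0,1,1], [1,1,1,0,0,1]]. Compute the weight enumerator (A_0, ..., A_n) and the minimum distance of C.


Weight distribution: A_0 = 1, A_1 = 1, A_2 = 4, A_3 = 4, A_4 = 3, A_5 = 3. Minimum distance d = 1.

Enumerate all 2^4 = 16 messages m ∈ F_2^4.
For each, compute codeword c = mG in F_2^6, then tally its weight.
  m = 0000 → c = 000000, weight = 0.
  m = 1000 → c = 110101, weight = 4.
  m = 0100 → c = 101111, weight = 5.
  m = 1100 → c = 011010, weight = 3.
  m = 0010 → c = 111011, weight = 5.
  m = 1010 → c = 001110, weight = 3.
  m = 0110 → c = 010100, weight = 2.
  m = 1110 → c = 100001, weight = 2.
  m = 0001 → c = 111001, weight = 4.
  m = 1001 → c = 001100, weight = 2.
  m = 0101 → c = 010110, weight = 3.
  m = 1101 → c = 100011, weight = 3.
  m = 0011 → c = 000010, weight = 1.
  m = 1011 → c = 110111, weight = 5.
  m = 0111 → c = 101101, weight = 4.
  m = 1111 → c = 011000, weight = 2.
Tally weights:
  weight 0: 1 codewords.
  weight 1: 1 codewords.
  weight 2: 4 codewords.
  weight 3: 4 codewords.
  weight 4: 3 codewords.
  weight 5: 3 codewords.
Minimum distance d = smallest w > 0 with A_w > 0 = 1.
Sanity: Σ A_w = 16 = 2^4 = 16 ✓.


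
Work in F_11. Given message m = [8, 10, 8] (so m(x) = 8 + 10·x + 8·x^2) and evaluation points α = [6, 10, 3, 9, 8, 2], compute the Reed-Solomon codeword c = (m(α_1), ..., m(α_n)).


c = [4, 6, 0, 9, 6, 5]

Message polynomial: m(x) = 8 + 10·x + 8·x^2 (mod 11).
For each evaluation point α_i, compute m(α_i) mod 11:
  α_1 = 6: Horner steps 8 → 3 → 4, so m(6) = 4.
  α_2 = 10: Horner steps 8 → 2 → 6, so m(10) = 6.
  α_3 = 3: Horner steps 8 → 1 → 0, so m(3) = 0.
  α_4 = 9: Horner steps 8 → 5 → 9, so m(9) = 9.
  α_5 = 8: Horner steps 8 → 8 → 6, so m(8) = 6.
  α_6 = 2: Horner steps 8 → 4 → 5, so m(2) = 5.
Codeword c = [4, 6, 0, 9, 6, 5] ∈ F_11^6.


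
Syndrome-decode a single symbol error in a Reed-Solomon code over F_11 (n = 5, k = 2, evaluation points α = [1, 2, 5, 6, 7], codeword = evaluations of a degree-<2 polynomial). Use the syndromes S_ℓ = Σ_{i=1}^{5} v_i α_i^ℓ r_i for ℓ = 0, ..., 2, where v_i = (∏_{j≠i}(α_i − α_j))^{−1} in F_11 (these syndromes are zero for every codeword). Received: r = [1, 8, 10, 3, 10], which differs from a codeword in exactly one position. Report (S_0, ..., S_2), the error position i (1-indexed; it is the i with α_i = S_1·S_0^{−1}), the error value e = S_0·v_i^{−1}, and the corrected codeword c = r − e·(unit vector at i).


S = (7, 2, 10), error at position 3, error magnitude e = 3, c = [1, 8, 7, 3, 10].

Step 1: column multipliers v_i = (∏_{j≠i}(α_i − α_j))^{−1} mod 11.
  i = 1 (α = 1): (1−2)(1−5)(1−6)(1−7) = (−1)·(−4)·(−5)·(−6) = 120 ≡ 10, so v_1 = 10^{−1} = 10 (mod 11).
  i = 2 (α = 2): (2−1)(2−5)(2−6)(2−7) = 1·(−3)·(−4)·(−5) = −60 ≡ 6, so v_2 = 6^{−1} = 2 (mod 11).
  i = 3 (α = 5): (5−1)(5−2)(5−6)(5−7) = 4·3·(−1)·(−2) = 24 ≡ 2, so v_3 = 2^{−1} = 6 (mod 11).
  i = 4 (α = 6): (6−1)(6−2)(6−5)(6−7) = 5·4·1·(−1) = −20 ≡ 2, so v_4 = 2^{−1} = 6 (mod 11).
  i = 5 (α = 7): (7−1)(7−2)(7−5)(7−6) = 6·5·2·1 = 60 ≡ 5, so v_5 = 5^{−1} = 9 (mod 11).
  v = [10, 2, 6, 6, 9].
Step 2: syndromes of r = [1, 8, 10, 3, 10] (all sums mod 11).
  S_0 = Σ v_i r_i = 10·1 + 2·8 + 6·10 + 6·3 + 9·10 = 194 ≡ 7.
  S_1 = Σ v_i α_i r_i = 10·1·1 + 2·2·8 + 6·5·10 + 6·6·3 + 9·7·10 = 1080 ≡ 2.
  α_i^2 mod 11 = [1, 4, 3, 3, 5].
  S_2 = Σ v_i α_i^2 r_i = 10·1·1 + 2·4·8 + 6·3·10 + 6·3·3 + 9·5·10 = 758 ≡ 10.
  S = (7, 2, 10) ≠ 0, so r is not a codeword (an error is present).
Step 3: locate the error. For a single error e at position i, S_ℓ = v_i·e·α_i^ℓ, so α_err = S_1/S_0.
  S_0^{−1} = 7^{−1} = 8 (mod 11), so α_err = 2·8 = 16 ≡ 5 = α_3. Error position i = 3.
  Consistency check: S_2/S_1 = 10·6 = 60 ≡ 5 = α_err ✓ (single-error assumption holds).
Step 4: error magnitude e = S_0/v_3 = S_0·∏_{j≠3}(α_3 − α_j) = 7·2 = 14 ≡ 3 (mod 11).
Step 5: correct position 3: c_3 = r_3 − e = 10 − 3 ≡ 7 (mod 11). Hence c = [1, 8, 7, 3, 10].
  Check: interpolating c through the α_i gives m(x) = 5 + 7·x (degree < 2) with m(α_i) = c_i for every i, so c is indeed a codeword.


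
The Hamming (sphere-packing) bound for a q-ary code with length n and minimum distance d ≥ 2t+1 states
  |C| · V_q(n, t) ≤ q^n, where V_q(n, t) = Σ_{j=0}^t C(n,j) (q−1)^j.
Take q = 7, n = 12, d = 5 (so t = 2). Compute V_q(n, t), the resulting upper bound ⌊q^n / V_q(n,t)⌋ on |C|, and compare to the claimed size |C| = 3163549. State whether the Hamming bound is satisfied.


V_q(n, t) = 2449, q^n = 13841287201, Hamming bound = 5651811, |C| = 3163549 ≤ bound (satisfied).

Step 1: Compute V_q(n, t) = Σ_{j=0}^2 C(n, j) (q−1)^j.
  j = 0: C(12,0)·(6)^0 = 1·1 = 1.
  j = 1: C(12,1)·(6)^1 = 12·6 = 72.
  j = 2: C(12,2)·(6)^2 = 66·36 = 2376.
  V_q(n, t) = 1 + 72 + 2376 = 2449.
Step 2: q^n = 7^12 = 13841287201.
Step 3: Hamming bound ⌊q^n / V_q(n,t)⌋ = ⌊13841287201/2449⌋ = 5651811.
Step 4: Compare |C| = 3163549 to 5651811: satisfied.
The claimed |C| lies below the Hamming bound.


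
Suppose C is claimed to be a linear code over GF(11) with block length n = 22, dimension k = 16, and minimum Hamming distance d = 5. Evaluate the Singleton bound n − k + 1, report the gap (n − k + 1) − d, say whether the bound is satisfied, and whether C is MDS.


Singleton RHS = n − k + 1 = 7, slack = 2, bound satisfied, not MDS.

Singleton bound: d ≤ n − k + 1.
Here n = 22, k = 16, so n − k + 1 = 7.
Given d = 5, check d ≤ 7: YES.
Slack = (n − k + 1) − d = 2.
The code is NOT MDS (slack = 2 > 0).
Description: the claimed parameters are [22, 16, 5]_11; such a code would be non-MDS.


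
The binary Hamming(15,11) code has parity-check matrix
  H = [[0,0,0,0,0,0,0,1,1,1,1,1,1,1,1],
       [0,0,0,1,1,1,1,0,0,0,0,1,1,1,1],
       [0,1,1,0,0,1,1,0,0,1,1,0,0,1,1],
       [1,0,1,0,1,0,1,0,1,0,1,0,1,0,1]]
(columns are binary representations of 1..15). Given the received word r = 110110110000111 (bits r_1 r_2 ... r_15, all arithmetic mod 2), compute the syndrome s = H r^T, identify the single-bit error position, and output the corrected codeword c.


s = (0, 0, 0, 1)^T, error position = 1, corrected codeword c = 010110110000111

Compute s = H r^T mod 2 one row at a time:
  s_1 = 1 + 0 + 0 + 0 + 0 + 1 + 1 + 1 = 4 ≡ 0 (mod 2).
  s_2 = 1 + 1 + 0 + 1 + 0 + 1 + 1 + 1 = 6 ≡ 0 (mod 2).
  s_3 = 1 + 0 + 0 + 1 + 0 + 0 + 1 + 1 = 4 ≡ 0 (mod 2).
  s_4 = 1 + 0 + 1 + 1 + 0 + 0 + 1 + 1 = 5 ≡ 1 (mod 2).
s = (0, 0, 0, 1)^T — this equals column 1 of H (binary 0001), so error is at position 1.
Correct: flip bit 1 of r = 110110110000111 to get c = 010110110000111.


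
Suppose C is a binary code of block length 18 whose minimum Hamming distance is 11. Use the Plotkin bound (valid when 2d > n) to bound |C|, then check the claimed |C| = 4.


Plotkin bound M ≤ 4; given |C| = 4 ≤ bound (satisfied).

Check applicability: 2d = 22, n = 18.
2d − n = 4 > 0, so Plotkin applies.
Compute d/(2d−n) = 11/4 ≈ 2.7500.
⌊d/(2d−n)⌋ = 2.
Plotkin bound: M ≤ 2·2 = 4.
Given |C| = 4, check: satisfied.
This |C| is at the Plotkin bound.


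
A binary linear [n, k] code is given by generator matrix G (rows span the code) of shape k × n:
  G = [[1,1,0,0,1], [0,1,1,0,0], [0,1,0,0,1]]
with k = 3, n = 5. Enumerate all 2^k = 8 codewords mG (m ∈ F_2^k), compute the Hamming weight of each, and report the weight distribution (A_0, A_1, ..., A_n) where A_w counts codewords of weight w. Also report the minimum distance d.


Weight distribution: A_0 = 1, A_1 = 1, A_2 = 3, A_3 = 3. Minimum distance d = 1.

Enumerate all 2^3 = 8 messages m ∈ F_2^3.
For each, compute codeword c = mG in F_2^5, then tally its weight.
  m = 000 → c = 00000, weight = 0.
  m = 100 → c = 11001, weight = 3.
  m = 010 → c = 01100, weight = 2.
  m = 110 → c = 10101, weight = 3.
  m = 001 → c = 01001, weight = 2.
  m = 101 → c = 10000, weight = 1.
  m = 011 → c = 00101, weight = 2.
  m = 111 → c = 11100, weight = 3.
Tally weights:
  weight 0: 1 codewords.
  weight 1: 1 codewords.
  weight 2: 3 codewords.
  weight 3: 3 codewords.
Minimum distance d = smallest w > 0 with A_w > 0 = 1.
Sanity: Σ A_w = 8 = 2^3 = 8 ✓.


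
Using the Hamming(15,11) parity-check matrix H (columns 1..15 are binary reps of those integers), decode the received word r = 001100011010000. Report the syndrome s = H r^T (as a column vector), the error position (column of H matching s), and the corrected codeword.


s = (1, 1, 0, 1)^T, error position = 13, corrected codeword c = 001100011010100

Compute s = H r^T mod 2 one row at a time:
  s_1 = 1 + 1 + 0 + 1 + 0 + 0 + 0 + 0 = 3 ≡ 1 (mod 2).
  s_2 = 1 + 0 + 0 + 0 + 0 + 0 + 0 + 0 = 1 ≡ 1 (mod 2).
  s_3 = 0 + 1 + 0 + 0 + 0 + 1 + 0 + 0 = 2 ≡ 0 (mod 2).
  s_4 = 0 + 1 + 0 + 0 + 1 + 1 + 0 + 0 = 3 ≡ 1 (mod 2).
s = (1, 1, 0, 1)^T — this equals column 13 of H (binary 1101), so error is at position 13.
Correct: flip bit 13 of r = 001100011010000 to get c = 001100011010100.


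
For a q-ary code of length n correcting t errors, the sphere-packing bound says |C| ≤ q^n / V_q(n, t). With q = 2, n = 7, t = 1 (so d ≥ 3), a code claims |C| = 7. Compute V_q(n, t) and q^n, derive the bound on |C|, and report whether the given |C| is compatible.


V_q(n, t) = 8, q^n = 128, Hamming bound = 16, |C| = 7 ≤ bound (satisfied).

Step 1: Compute V_q(n, t) = Σ_{j=0}^1 C(n, j) (q−1)^j.
  j = 0: C(7,0)·(1)^0 = 1·1 = 1.
  j = 1: C(7,1)·(1)^1 = 7·1 = 7.
  V_q(n, t) = 1 + 7 = 8.
Step 2: q^n = 2^7 = 128.
Step 3: Hamming bound ⌊q^n / V_q(n,t)⌋ = ⌊128/8⌋ = 16.
Step 4: Compare |C| = 7 to 16: satisfied.
The claimed |C| lies below the Hamming bound.


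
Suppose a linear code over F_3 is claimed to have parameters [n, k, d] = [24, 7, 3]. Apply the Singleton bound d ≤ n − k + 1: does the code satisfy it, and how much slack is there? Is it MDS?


Singleton RHS = n − k + 1 = 18, slack = 15, bound satisfied, not MDS.

Singleton bound: d ≤ n − k + 1.
Here n = 24, k = 7, so n − k + 1 = 18.
Given d = 3, check d ≤ 18: YES.
Slack = (n − k + 1) − d = 15.
The code is NOT MDS (slack = 15 > 0).
Description: the claimed parameters are [24, 7, 3]_3; such a code would be non-MDS.


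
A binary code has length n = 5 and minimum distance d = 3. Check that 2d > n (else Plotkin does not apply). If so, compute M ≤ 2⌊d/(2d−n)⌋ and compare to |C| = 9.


Plotkin bound M ≤ 6; given |C| = 9 > bound (violated).

Check applicability: 2d = 6, n = 5.
2d − n = 1 > 0, so Plotkin applies.
Compute d/(2d−n) = 3/1 ≈ 3.0000.
⌊d/(2d−n)⌋ = 3.
Plotkin bound: M ≤ 2·3 = 6.
Given |C| = 9, check: VIOLATED.
This |C| is above the Plotkin bound, so no binary code with n = 5, d = 3 and 9 codewords exists.


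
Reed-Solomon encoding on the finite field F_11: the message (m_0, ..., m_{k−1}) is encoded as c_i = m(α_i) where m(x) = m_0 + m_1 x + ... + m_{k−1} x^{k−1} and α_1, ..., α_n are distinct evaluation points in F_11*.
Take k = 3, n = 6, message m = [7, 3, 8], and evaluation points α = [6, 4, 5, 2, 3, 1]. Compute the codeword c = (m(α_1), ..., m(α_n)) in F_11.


c = [5, 4, 2, 1, 0, 7]

Message polynomial: m(x) = 7 + 3·x + 8·x^2 (mod 11).
For each evaluation point α_i, compute m(α_i) mod 11:
  α_1 = 6: Horner steps 8 → 7 → 5, so m(6) = 5.
  α_2 = 4: Horner steps 8 → 2 → 4, so m(4) = 4.
  α_3 = 5: Horner steps 8 → 10 → 2, so m(5) = 2.
  α_4 = 2: Horner steps 8 → 8 → 1, so m(2) = 1.
  α_5 = 3: Horner steps 8 → 5 → 0, so m(3) = 0.
  α_6 = 1: Horner steps 8 → 0 → 7, so m(1) = 7.
Codeword c = [5, 4, 2, 1, 0, 7] ∈ F_11^6.


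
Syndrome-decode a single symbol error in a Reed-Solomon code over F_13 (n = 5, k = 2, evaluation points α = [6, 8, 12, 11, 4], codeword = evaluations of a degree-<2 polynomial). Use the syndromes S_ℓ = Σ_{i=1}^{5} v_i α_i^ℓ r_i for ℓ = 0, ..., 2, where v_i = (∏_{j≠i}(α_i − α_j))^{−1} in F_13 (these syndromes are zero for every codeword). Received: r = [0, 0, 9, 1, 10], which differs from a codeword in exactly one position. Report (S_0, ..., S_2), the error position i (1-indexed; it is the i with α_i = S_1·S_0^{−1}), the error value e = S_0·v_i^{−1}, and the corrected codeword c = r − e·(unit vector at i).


S = (2, 3, 11), error at position 2, error magnitude e = 10, c = [0, 3, 9, 1, 10].

Step 1: column multipliers v_i = (∏_{j≠i}(α_i − α_j))^{−1} mod 13.
  i = 1 (α = 6): (6−8)(6−12)(6−11)(6−4) = (−2)·(−6)·(−5)·2 = −120 ≡ 10, so v_1 = 10^{−1} = 4 (mod 13).
  i = 2 (α = 8): (8−6)(8−12)(8−11)(8−4) = 2·(−4)·(−3)·4 = 96 ≡ 5, so v_2 = 5^{−1} = 8 (mod 13).
  i = 3 (α = 12): (12−6)(12−8)(12−11)(12−4) = 6·4·1·8 = 192 ≡ 10, so v_3 = 10^{−1} = 4 (mod 13).
  i = 4 (α = 11): (11−6)(11−8)(11−12)(11−4) = 5·3·(−1)·7 = −105 ≡ 12, so v_4 = 12^{−1} = 12 (mod 13).
  i = 5 (α = 4): (4−6)(4−8)(4−12)(4−11) = (−2)·(−4)·(−8)·(−7) = 448 ≡ 6, so v_5 = 6^{−1} = 11 (mod 13).
  v = [4, 8, 4, 12, 11].
Step 2: syndromes of r = [0, 0, 9, 1, 10] (all sums mod 13).
  S_0 = Σ v_i r_i = 4·0 + 8·0 + 4·9 + 12·1 + 11·10 = 158 ≡ 2.
  S_1 = Σ v_i α_i r_i = 4·6·0 + 8·8·0 + 4·12·9 + 12·11·1 + 11·4·10 = 1004 ≡ 3.
  α_i^2 mod 13 = [10, 12, 1, 4, 3].
  S_2 = Σ v_i α_i^2 r_i = 4·10·0 + 8·12·0 + 4·1·9 + 12·4·1 + 11·3·10 = 414 ≡ 11.
  S = (2, 3, 11) ≠ 0, so r is not a codeword (an error is present).
Step 3: locate the error. For a single error e at position i, S_ℓ = v_i·e·α_i^ℓ, so α_err = S_1/S_0.
  S_0^{−1} = 2^{−1} = 7 (mod 13), so α_err = 3·7 = 21 ≡ 8 = α_2. Error position i = 2.
  Consistency check: S_2/S_1 = 11·9 = 99 ≡ 8 = α_err ✓ (single-error assumption holds).
Step 4: error magnitude e = S_0/v_2 = S_0·∏_{j≠2}(α_2 − α_j) = 2·5 = 10 ≡ 10 (mod 13).
Step 5: correct position 2: c_2 = r_2 − e = 0 − 10 ≡ 3 (mod 13). Hence c = [0, 3, 9, 1, 10].
  Check: interpolating c through the α_i gives m(x) = 4 + 8·x (degree < 2) with m(α_i) = c_i for every i, so c is indeed a codeword.


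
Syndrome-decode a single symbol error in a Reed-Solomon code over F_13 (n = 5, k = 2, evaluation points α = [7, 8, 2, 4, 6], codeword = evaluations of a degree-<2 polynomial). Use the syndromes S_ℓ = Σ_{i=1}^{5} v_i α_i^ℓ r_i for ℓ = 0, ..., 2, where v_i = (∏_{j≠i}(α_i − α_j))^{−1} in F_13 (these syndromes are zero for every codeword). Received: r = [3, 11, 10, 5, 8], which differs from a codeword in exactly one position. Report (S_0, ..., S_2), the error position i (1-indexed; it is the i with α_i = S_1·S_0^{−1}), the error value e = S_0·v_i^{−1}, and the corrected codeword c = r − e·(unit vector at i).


S = (10, 7, 1), error at position 3, error magnitude e = 8, c = [3, 11, 2, 5, 8].

Step 1: column multipliers v_i = (∏_{j≠i}(α_i − α_j))^{−1} mod 13.
  i = 1 (α = 7): (7−8)(7−2)(7−4)(7−6) = (−1)·5·3·1 = −15 ≡ 11, so v_1 = 11^{−1} = 6 (mod 13).
  i = 2 (α = 8): (8−7)(8−2)(8−4)(8−6) = 1·6·4·2 = 48 ≡ 9, so v_2 = 9^{−1} = 3 (mod 13).
  i = 3 (α = 2): (2−7)(2−8)(2−4)(2−6) = (−5)·(−6)·(−2)·(−4) = 240 ≡ 6, so v_3 = 6^{−1} = 11 (mod 13).
  i = 4 (α = 4): (4−7)(4−8)(4−2)(4−6) = (−3)·(−4)·2·(−2) = −48 ≡ 4, so v_4 = 4^{−1} = 10 (mod 13).
  i = 5 (α = 6): (6−7)(6−8)(6−2)(6−4) = (−1)·(−2)·4·2 = 16 ≡ 3, so v_5 = 3^{−1} = 9 (mod 13).
  v = [6, 3, 11, 10, 9].
Step 2: syndromes of r = [3, 11, 10, 5, 8] (all sums mod 13).
  S_0 = Σ v_i r_i = 6·3 + 3·11 + 11·10 + 10·5 + 9·8 = 283 ≡ 10.
  S_1 = Σ v_i α_i r_i = 6·7·3 + 3·8·11 + 11·2·10 + 10·4·5 + 9·6·8 = 1242 ≡ 7.
  α_i^2 mod 13 = [10, 12, 4, 3, 10].
  S_2 = Σ v_i α_i^2 r_i = 6·10·3 + 3·12·11 + 11·4·10 + 10·3·5 + 9·10·8 = 1886 ≡ 1.
  S = (10, 7, 1) ≠ 0, so r is not a codeword (an error is present).
Step 3: locate the error. For a single error e at position i, S_ℓ = v_i·e·α_i^ℓ, so α_err = S_1/S_0.
  S_0^{−1} = 10^{−1} = 4 (mod 13), so α_err = 7·4 = 28 ≡ 2 = α_3. Error position i = 3.
  Consistency check: S_2/S_1 = 1·2 = 2 ≡ 2 = α_err ✓ (single-error assumption holds).
Step 4: error magnitude e = S_0/v_3 = S_0·∏_{j≠3}(α_3 − α_j) = 10·6 = 60 ≡ 8 (mod 13).
Step 5: correct position 3: c_3 = r_3 − e = 10 − 8 ≡ 2 (mod 13). Hence c = [3, 11, 2, 5, 8].
  Check: interpolating c through the α_i gives m(x) = 12 + 8·x (degree < 2) with m(α_i) = c_i for every i, so c is indeed a codeword.


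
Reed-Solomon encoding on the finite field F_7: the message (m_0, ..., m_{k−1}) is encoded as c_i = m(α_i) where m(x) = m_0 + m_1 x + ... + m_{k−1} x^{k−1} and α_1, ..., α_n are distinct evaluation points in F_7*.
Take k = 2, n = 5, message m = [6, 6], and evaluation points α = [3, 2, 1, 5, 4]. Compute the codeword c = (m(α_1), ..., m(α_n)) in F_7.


c = [3, 4, 5, 1, 2]

Message polynomial: m(x) = 6 + 6·x (mod 7).
For each evaluation point α_i, compute m(α_i) mod 7:
  α_1 = 3: Horner steps 6 → 3, so m(3) = 3.
  α_2 = 2: Horner steps 6 → 4, so m(2) = 4.
  α_3 = 1: Horner steps 6 → 5, so m(1) = 5.
  α_4 = 5: Horner steps 6 → 1, so m(5) = 1.
  α_5 = 4: Horner steps 6 → 2, so m(4) = 2.
Codeword c = [3, 4, 5, 1, 2] ∈ F_7^5.


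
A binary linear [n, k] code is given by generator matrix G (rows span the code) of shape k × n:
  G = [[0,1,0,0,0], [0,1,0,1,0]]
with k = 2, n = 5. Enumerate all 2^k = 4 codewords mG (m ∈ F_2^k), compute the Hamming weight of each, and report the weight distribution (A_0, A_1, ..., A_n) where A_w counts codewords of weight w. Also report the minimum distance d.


Weight distribution: A_0 = 1, A_1 = 2, A_2 = 1. Minimum distance d = 1.

Enumerate all 2^2 = 4 messages m ∈ F_2^2.
For each, compute codeword c = mG in F_2^5, then tally its weight.
  m = 00 → c = 00000, weight = 0.
  m = 10 → c = 01000, weight = 1.
  m = 01 → c = 01010, weight = 2.
  m = 11 → c = 00010, weight = 1.
Tally weights:
  weight 0: 1 codewords.
  weight 1: 2 codewords.
  weight 2: 1 codewords.
Minimum distance d = smallest w > 0 with A_w > 0 = 1.
Sanity: Σ A_w = 4 = 2^2 = 4 ✓.


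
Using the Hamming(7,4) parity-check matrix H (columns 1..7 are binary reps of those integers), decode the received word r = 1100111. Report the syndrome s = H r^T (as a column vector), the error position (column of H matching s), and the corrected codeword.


s = (1, 1, 1)^T, error position = 7, corrected codeword c = 1100110

Compute s = H r^T mod 2 one row at a time:
  s_1 = 0 + 1 + 1 + 1 = 3 ≡ 1 (mod 2).
  s_2 = 1 + 0 + 1 + 1 = 3 ≡ 1 (mod 2).
  s_3 = 1 + 0 + 1 + 1 = 3 ≡ 1 (mod 2).
s = (1, 1, 1)^T — this equals column 7 of H (binary 111), so error is at position 7.
Correct: flip bit 7 of r = 1100111 to get c = 1100110.


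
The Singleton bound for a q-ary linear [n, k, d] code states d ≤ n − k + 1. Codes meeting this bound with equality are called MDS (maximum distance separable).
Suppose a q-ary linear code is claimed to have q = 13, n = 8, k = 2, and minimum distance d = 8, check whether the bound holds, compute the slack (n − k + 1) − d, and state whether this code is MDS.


Singleton RHS = n − k + 1 = 7, slack = -1, bound violated (no such code; not MDS).

Singleton bound: d ≤ n − k + 1.
Here n = 8, k = 2, so n − k + 1 = 7.
Given d = 8, check d ≤ 7: NO.
Slack = (n − k + 1) − d = -1.
The slack is negative: d = 8 exceeds n − k + 1 = 7 by 1, so the Singleton bound is violated and no linear [8, 2, 8]_13 code can exist. In particular it is not MDS (MDS requires d = n − k + 1 exactly).
Description: the claimed parameters are [8, 2, 8]_13; such a code would be impossible (violates the Singleton bound).


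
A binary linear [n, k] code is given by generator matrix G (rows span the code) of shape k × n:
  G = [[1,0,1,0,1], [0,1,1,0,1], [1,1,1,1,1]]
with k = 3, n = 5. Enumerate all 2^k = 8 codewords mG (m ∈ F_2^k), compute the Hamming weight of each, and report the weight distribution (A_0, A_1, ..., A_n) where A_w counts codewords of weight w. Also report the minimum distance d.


Weight distribution: A_0 = 1, A_2 = 3, A_3 = 3, A_5 = 1. Minimum distance d = 2.

Enumerate all 2^3 = 8 messages m ∈ F_2^3.
For each, compute codeword c = mG in F_2^5, then tally its weight.
  m = 000 → c = 00000, weight = 0.
  m = 100 → c = 10101, weight = 3.
  m = 010 → c = 01101, weight = 3.
  m = 110 → c = 11000, weight = 2.
  m = 001 → c = 11111, weight = 5.
  m = 101 → c = 01010, weight = 2.
  m = 011 → c = 10010, weight = 2.
  m = 111 → c = 00111, weight = 3.
Tally weights:
  weight 0: 1 codewords.
  weight 2: 3 codewords.
  weight 3: 3 codewords.
  weight 5: 1 codewords.
Minimum distance d = smallest w > 0 with A_w > 0 = 2.
Sanity: Σ A_w = 8 = 2^3 = 8 ✓.


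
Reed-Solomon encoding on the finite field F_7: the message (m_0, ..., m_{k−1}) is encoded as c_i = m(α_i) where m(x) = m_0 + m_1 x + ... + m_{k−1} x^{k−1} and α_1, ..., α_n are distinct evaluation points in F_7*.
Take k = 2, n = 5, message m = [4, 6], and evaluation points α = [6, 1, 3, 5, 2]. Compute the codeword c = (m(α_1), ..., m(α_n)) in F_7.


c = [5, 3, 1, 6, 2]

Message polynomial: m(x) = 4 + 6·x (mod 7).
For each evaluation point α_i, compute m(α_i) mod 7:
  α_1 = 6: Horner steps 6 → 5, so m(6) = 5.
  α_2 = 1: Horner steps 6 → 3, so m(1) = 3.
  α_3 = 3: Horner steps 6 → 1, so m(3) = 1.
  α_4 = 5: Horner steps 6 → 6, so m(5) = 6.
  α_5 = 2: Horner steps 6 → 2, so m(2) = 2.
Codeword c = [5, 3, 1, 6, 2] ∈ F_7^5.


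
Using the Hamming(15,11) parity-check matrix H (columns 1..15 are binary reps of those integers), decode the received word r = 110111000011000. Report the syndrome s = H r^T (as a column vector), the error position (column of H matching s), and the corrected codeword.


s = (0, 0, 1, 1)^T, error position = 3, corrected codeword c = 111111000011000

Compute s = H r^T mod 2 one row at a time:
  s_1 = 0 + 0 + 0 + 1 + 1 + 0 + 0 + 0 = 2 ≡ 0 (mod 2).
  s_2 = 1 + 1 + 1 + 0 + 1 + 0 + 0 + 0 = 4 ≡ 0 (mod 2).
  s_3 = 1 + 0 + 1 + 0 + 0 + 1 + 0 + 0 = 3 ≡ 1 (mod 2).
  s_4 = 1 + 0 + 1 + 0 + 0 + 1 + 0 + 0 = 3 ≡ 1 (mod 2).
s = (0, 0, 1, 1)^T — this equals column 3 of H (binary 0011), so error is at position 3.
Correct: flip bit 3 of r = 110111000011000 to get c = 111111000011000.


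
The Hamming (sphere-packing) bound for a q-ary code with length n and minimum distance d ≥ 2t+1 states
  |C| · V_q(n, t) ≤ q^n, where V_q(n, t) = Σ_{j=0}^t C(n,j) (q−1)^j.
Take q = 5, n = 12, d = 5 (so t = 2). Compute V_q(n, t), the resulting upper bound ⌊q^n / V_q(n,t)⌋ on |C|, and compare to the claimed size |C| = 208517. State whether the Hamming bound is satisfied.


V_q(n, t) = 1105, q^n = 244140625, Hamming bound = 220941, |C| = 208517 ≤ bound (satisfied).

Step 1: Compute V_q(n, t) = Σ_{j=0}^2 C(n, j) (q−1)^j.
  j = 0: C(12,0)·(4)^0 = 1·1 = 1.
  j = 1: C(12,1)·(4)^1 = 12·4 = 48.
  j = 2: C(12,2)·(4)^2 = 66·16 = 1056.
  V_q(n, t) = 1 + 48 + 1056 = 1105.
Step 2: q^n = 5^12 = 244140625.
Step 3: Hamming bound ⌊q^n / V_q(n,t)⌋ = ⌊244140625/1105⌋ = 220941.
Step 4: Compare |C| = 208517 to 220941: satisfied.
The claimed |C| lies below the Hamming bound.


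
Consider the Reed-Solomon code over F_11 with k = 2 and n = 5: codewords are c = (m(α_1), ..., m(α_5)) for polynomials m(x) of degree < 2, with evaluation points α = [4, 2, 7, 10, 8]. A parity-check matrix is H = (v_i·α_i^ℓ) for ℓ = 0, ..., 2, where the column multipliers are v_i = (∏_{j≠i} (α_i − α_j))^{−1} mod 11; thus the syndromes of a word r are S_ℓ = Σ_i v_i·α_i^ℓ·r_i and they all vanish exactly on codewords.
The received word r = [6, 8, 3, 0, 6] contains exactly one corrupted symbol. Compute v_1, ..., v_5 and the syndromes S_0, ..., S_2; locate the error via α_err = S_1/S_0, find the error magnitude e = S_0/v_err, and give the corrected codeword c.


S = (10, 3, 2), error at position 5, error magnitude e = 4, c = [6, 8, 3, 0, 2].

Step 1: column multipliers v_i = (∏_{j≠i}(α_i − α_j))^{−1} mod 11.
  i = 1 (α = 4): (4−2)(4−7)(4−10)(4−8) = 2·(−3)·(−6)·(−4) = −144 ≡ 10, so v_1 = 10^{−1} = 10 (mod 11).
  i = 2 (α = 2): (2−4)(2−7)(2−10)(2−8) = (−2)·(−5)·(−8)·(−6) = 480 ≡ 7, so v_2 = 7^{−1} = 8 (mod 11).
  i = 3 (α = 7): (7−4)(7−2)(7−10)(7−8) = 3·5·(−3)·(−1) = 45 ≡ 1, so v_3 = 1^{−1} = 1 (mod 11).
  i = 4 (α = 10): (10−4)(10−2)(10−7)(10−8) = 6·8·3·2 = 288 ≡ 2, so v_4 = 2^{−1} = 6 (mod 11).
  i = 5 (α = 8): (8−4)(8−2)(8−7)(8−10) = 4·6·1·(−2) = −48 ≡ 7, so v_5 = 7^{−1} = 8 (mod 11).
  v = [10, 8, 1, 6, 8].
Step 2: syndromes of r = [6, 8, 3, 0, 6] (all sums mod 11).
  S_0 = Σ v_i r_i = 10·6 + 8·8 + 1·3 + 6·0 + 8·6 = 175 ≡ 10.
  S_1 = Σ v_i α_i r_i = 10·4·6 + 8·2·8 + 1·7·3 + 6·10·0 + 8·8·6 = 773 ≡ 3.
  α_i^2 mod 11 = [5, 4, 5, 1, 9].
  S_2 = Σ v_i α_i^2 r_i = 10·5·6 + 8·4·8 + 1·5·3 + 6·1·0 + 8·9·6 = 1003 ≡ 2.
  S = (10, 3, 2) ≠ 0, so r is not a codeword (an error is present).
Step 3: locate the error. For a single error e at position i, S_ℓ = v_i·e·α_i^ℓ, so α_err = S_1/S_0.
  S_0^{−1} = 10^{−1} = 10 (mod 11), so α_err = 3·10 = 30 ≡ 8 = α_5. Error position i = 5.
  Consistency check: S_2/S_1 = 2·4 = 8 ≡ 8 = α_err ✓ (single-error assumption holds).
Step 4: error magnitude e = S_0/v_5 = S_0·∏_{j≠5}(α_5 − α_j) = 10·7 = 70 ≡ 4 (mod 11).
Step 5: correct position 5: c_5 = r_5 − e = 6 − 4 ≡ 2 (mod 11). Hence c = [6, 8, 3, 0, 2].
  Check: interpolating c through the α_i gives m(x) = 10 + 10·x (degree < 2) with m(α_i) = c_i for every i, so c is indeed a codeword.


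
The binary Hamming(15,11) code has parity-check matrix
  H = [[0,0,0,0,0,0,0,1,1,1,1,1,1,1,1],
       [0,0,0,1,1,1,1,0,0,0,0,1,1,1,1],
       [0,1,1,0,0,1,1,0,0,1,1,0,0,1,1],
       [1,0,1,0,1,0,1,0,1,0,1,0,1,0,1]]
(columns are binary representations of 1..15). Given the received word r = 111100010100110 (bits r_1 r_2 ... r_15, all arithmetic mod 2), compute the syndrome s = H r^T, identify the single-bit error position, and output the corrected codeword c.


s = (0, 1, 0, 1)^T, error position = 5, corrected codeword c = 111110010100110

Compute s = H r^T mod 2 one row at a time:
  s_1 = 1 + 0 + 1 + 0 + 0 + 1 + 1 + 0 = 4 ≡ 0 (mod 2).
  s_2 = 1 + 0 + 0 + 0 + 0 + 1 + 1 + 0 = 3 ≡ 1 (mod 2).
  s_3 = 1 + 1 + 0 + 0 + 1 + 0 + 1 + 0 = 4 ≡ 0 (mod 2).
  s_4 = 1 + 1 + 0 + 0 + 0 + 0 + 1 + 0 = 3 ≡ 1 (mod 2).
s = (0, 1, 0, 1)^T — this equals column 5 of H (binary 0101), so error is at position 5.
Correct: flip bit 5 of r = 111100010100110 to get c = 111110010100110.


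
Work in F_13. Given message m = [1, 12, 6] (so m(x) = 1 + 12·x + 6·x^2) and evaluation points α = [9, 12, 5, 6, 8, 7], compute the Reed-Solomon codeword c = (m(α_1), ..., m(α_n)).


c = [10, 8, 3, 3, 0, 2]

Message polynomial: m(x) = 1 + 12·x + 6·x^2 (mod 13).
For each evaluation point α_i, compute m(α_i) mod 13:
  α_1 = 9: Horner steps 6 → 1 → 10, so m(9) = 10.
  α_2 = 12: Horner steps 6 → 6 → 8, so m(12) = 8.
  α_3 = 5: Horner steps 6 → 3 → 3, so m(5) = 3.
  α_4 = 6: Horner steps 6 → 9 → 3, so m(6) = 3.
  α_5 = 8: Horner steps 6 → 8 → 0, so m(8) = 0.
  α_6 = 7: Horner steps 6 → 2 → 2, so m(7) = 2.
Codeword c = [10, 8, 3, 3, 0, 2] ∈ F_13^6.


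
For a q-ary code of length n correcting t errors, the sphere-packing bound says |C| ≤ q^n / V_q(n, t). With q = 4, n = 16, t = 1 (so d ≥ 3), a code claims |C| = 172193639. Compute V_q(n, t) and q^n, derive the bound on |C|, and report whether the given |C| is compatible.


V_q(n, t) = 49, q^n = 4294967296, Hamming bound = 87652393, |C| = 172193639 > bound (violated).

Step 1: Compute V_q(n, t) = Σ_{j=0}^1 C(n, j) (q−1)^j.
  j = 0: C(16,0)·(3)^0 = 1·1 = 1.
  j = 1: C(16,1)·(3)^1 = 16·3 = 48.
  V_q(n, t) = 1 + 48 = 49.
Step 2: q^n = 4^16 = 4294967296.
Step 3: Hamming bound ⌊q^n / V_q(n,t)⌋ = ⌊4294967296/49⌋ = 87652393.
Step 4: Compare |C| = 172193639 to 87652393: violated.
The claimed |C| lies above the Hamming bound, so no 4-ary code of length 16 with d ≥ 3 can have 172193639 codewords.


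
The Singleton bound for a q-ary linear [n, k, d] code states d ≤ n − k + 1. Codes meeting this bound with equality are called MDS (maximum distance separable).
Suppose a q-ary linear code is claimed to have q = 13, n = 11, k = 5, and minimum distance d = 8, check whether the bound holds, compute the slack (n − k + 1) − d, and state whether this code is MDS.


Singleton RHS = n − k + 1 = 7, slack = -1, bound violated (no such code; not MDS).

Singleton bound: d ≤ n − k + 1.
Here n = 11, k = 5, so n − k + 1 = 7.
Given d = 8, check d ≤ 7: NO.
Slack = (n − k + 1) − d = -1.
The slack is negative: d = 8 exceeds n − k + 1 = 7 by 1, so the Singleton bound is violated and no linear [11, 5, 8]_13 code can exist. In particular it is not MDS (MDS requires d = n − k + 1 exactly).
Description: the claimed parameters are [11, 5, 8]_13; such a code would be impossible (violates the Singleton bound).


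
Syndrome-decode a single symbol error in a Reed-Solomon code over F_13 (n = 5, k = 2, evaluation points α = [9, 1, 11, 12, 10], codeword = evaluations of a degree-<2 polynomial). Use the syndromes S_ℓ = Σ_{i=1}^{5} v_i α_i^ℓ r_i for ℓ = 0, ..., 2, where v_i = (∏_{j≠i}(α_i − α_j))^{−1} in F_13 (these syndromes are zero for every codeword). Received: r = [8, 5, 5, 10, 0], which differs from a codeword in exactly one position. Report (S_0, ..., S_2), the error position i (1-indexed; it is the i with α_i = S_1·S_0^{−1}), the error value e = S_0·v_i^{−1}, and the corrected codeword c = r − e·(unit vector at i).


S = (8, 8, 8), error at position 2, error magnitude e = 11, c = [8, 7, 5, 10, 0].

Step 1: column multipliers v_i = (∏_{j≠i}(α_i − α_j))^{−1} mod 13.
  i = 1 (α = 9): (9−1)(9−11)(9−12)(9−10) = 8·(−2)·(−3)·(−1) = −48 ≡ 4, so v_1 = 4^{−1} = 10 (mod 13).
  i = 2 (α = 1): (1−9)(1−11)(1−12)(1−10) = (−8)·(−10)·(−11)·(−9) = 7920 ≡ 3, so v_2 = 3^{−1} = 9 (mod 13).
  i = 3 (α = 11): (11−9)(11−1)(11−12)(11−10) = 2·10·(−1)·1 = −20 ≡ 6, so v_3 = 6^{−1} = 11 (mod 13).
  i = 4 (α = 12): (12−9)(12−1)(12−11)(12−10) = 3·11·1·2 = 66 ≡ 1, so v_4 = 1^{−1} = 1 (mod 13).
  i = 5 (α = 10): (10−9)(10−1)(10−11)(10−12) = 1·9·(−1)·(−2) = 18 ≡ 5, so v_5 = 5^{−1} = 8 (mod 13).
  v = [10, 9, 11, 1, 8].
Step 2: syndromes of r = [8, 5, 5, 10, 0] (all sums mod 13).
  S_0 = Σ v_i r_i = 10·8 + 9·5 + 11·5 + 1·10 + 8·0 = 190 ≡ 8.
  S_1 = Σ v_i α_i r_i = 10·9·8 + 9·1·5 + 11·11·5 + 1·12·10 + 8·10·0 = 1490 ≡ 8.
  α_i^2 mod 13 = [3, 1, 4, 1, 9].
  S_2 = Σ v_i α_i^2 r_i = 10·3·8 + 9·1·5 + 11·4·5 + 1·1·10 + 8·9·0 = 515 ≡ 8.
  S = (8, 8, 8) ≠ 0, so r is not a codeword (an error is present).
Step 3: locate the error. For a single error e at position i, S_ℓ = v_i·e·α_i^ℓ, so α_err = S_1/S_0.
  S_0^{−1} = 8^{−1} = 5 (mod 13), so α_err = 8·5 = 40 ≡ 1 = α_2. Error position i = 2.
  Consistency check: S_2/S_1 = 8·5 = 40 ≡ 1 = α_err ✓ (single-error assumption holds).
Step 4: error magnitude e = S_0/v_2 = S_0·∏_{j≠2}(α_2 − α_j) = 8·3 = 24 ≡ 11 (mod 13).
Step 5: correct position 2: c_2 = r_2 − e = 5 − 11 ≡ 7 (mod 13). Hence c = [8, 7, 5, 10, 0].
  Check: interpolating c through the α_i gives m(x) = 2 + 5·x (degree < 2) with m(α_i) = c_i for every i, so c is indeed a codeword.


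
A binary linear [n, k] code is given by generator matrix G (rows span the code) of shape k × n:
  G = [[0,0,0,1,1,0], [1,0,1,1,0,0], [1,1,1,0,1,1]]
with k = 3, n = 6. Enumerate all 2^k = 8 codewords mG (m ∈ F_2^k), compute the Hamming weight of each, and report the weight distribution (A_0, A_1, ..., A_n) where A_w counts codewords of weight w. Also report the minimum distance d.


Weight distribution: A_0 = 1, A_2 = 2, A_3 = 2, A_4 = 1, A_5 = 2. Minimum distance d = 2.

Enumerate all 2^3 = 8 messages m ∈ F_2^3.
For each, compute codeword c = mG in F_2^6, then tally its weight.
  m = 000 → c = 000000, weight = 0.
  m = 100 → c = 000110, weight = 2.
  m = 010 → c = 101100, weight = 3.
  m = 110 → c = 101010, weight = 3.
  m = 001 → c = 111011, weight = 5.
  m = 101 → c = 111101, weight = 5.
  m = 011 → c = 010111, weight = 4.
  m = 111 → c = 010001, weight = 2.
Tally weights:
  weight 0: 1 codewords.
  weight 2: 2 codewords.
  weight 3: 2 codewords.
  weight 4: 1 codewords.
  weight 5: 2 codewords.
Minimum distance d = smallest w > 0 with A_w > 0 = 2.
Sanity: Σ A_w = 8 = 2^3 = 8 ✓.


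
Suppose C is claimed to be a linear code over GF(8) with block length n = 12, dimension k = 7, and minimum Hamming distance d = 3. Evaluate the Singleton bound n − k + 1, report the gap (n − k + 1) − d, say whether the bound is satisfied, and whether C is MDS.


Singleton RHS = n − k + 1 = 6, slack = 3, bound satisfied, not MDS.

Singleton bound: d ≤ n − k + 1.
Here n = 12, k = 7, so n − k + 1 = 6.
Given d = 3, check d ≤ 6: YES.
Slack = (n − k + 1) − d = 3.
The code is NOT MDS (slack = 3 > 0).
Description: the claimed parameters are [12, 7, 3]_8; such a code would be non-MDS.


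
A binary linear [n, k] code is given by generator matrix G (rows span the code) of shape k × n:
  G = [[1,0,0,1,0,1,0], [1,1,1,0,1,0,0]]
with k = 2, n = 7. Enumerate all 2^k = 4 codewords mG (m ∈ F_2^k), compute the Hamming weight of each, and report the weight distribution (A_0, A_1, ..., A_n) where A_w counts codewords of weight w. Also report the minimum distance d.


Weight distribution: A_0 = 1, A_3 = 1, A_4 = 1, A_5 = 1. Minimum distance d = 3.

Enumerate all 2^2 = 4 messages m ∈ F_2^2.
For each, compute codeword c = mG in F_2^7, then tally its weight.
  m = 00 → c = 0000000, weight = 0.
  m = 10 → c = 1001010, weight = 3.
  m = 01 → c = 1110100, weight = 4.
  m = 11 → c = 0111110, weight = 5.
Tally weights:
  weight 0: 1 codewords.
  weight 3: 1 codewords.
  weight 4: 1 codewords.
  weight 5: 1 codewords.
Minimum distance d = smallest w > 0 with A_w > 0 = 3.
Sanity: Σ A_w = 4 = 2^2 = 4 ✓.
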